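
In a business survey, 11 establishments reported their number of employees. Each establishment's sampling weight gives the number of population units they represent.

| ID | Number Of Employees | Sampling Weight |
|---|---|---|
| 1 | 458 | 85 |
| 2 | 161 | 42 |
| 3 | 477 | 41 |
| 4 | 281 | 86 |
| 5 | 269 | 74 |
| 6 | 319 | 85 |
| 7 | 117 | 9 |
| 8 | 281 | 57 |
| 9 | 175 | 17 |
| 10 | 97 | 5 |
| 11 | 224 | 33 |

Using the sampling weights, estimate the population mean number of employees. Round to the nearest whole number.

308

Weighted sum = 458×85 + 161×42 + 477×41 + 281×86 + 269×74 + 319×85 + 117×9 + 281×57 + 175×17 + 97×5 + 224×33
  = 38930 + 6762 + 19557 + 24166 + 19906 + 27115 + 1053 + 16017 + 2975 + 485 + 7392 = 164358
Sum of weights = 85 + 42 + 41 + 86 + 74 + 85 + 9 + 57 + 17 + 5 + 33 = 534
Weighted mean = 164358 / 534 = 307.78652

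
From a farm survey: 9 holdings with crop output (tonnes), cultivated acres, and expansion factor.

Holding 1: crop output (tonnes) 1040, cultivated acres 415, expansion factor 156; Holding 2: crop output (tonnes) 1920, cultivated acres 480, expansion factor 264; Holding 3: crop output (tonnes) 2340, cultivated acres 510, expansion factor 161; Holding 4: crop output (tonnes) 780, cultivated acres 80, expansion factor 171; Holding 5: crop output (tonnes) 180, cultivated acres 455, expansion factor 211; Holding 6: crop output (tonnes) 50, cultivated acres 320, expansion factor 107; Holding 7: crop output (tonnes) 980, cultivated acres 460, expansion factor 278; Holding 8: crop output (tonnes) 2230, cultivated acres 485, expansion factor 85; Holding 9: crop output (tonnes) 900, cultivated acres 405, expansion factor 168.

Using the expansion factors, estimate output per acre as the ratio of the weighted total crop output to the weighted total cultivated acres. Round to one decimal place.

2.8

Σ wᵢ·y = 1040×156 + 1920×264 + 2340×161 + 780×171 + 180×211 + 50×107 + 980×278 + 2230×85 + 900×168
  = 162240 + 506880 + 376740 + 133380 + 37980 + 5350 + 272440 + 189550 + 151200 = 1835760
Σ wᵢ·x = 415×156 + 480×264 + 510×161 + 80×171 + 455×211 + 320×107 + 460×278 + 485×85 + 405×168
  = 64740 + 126720 + 82110 + 13680 + 96005 + 34240 + 127880 + 41225 + 68040 = 654640
Ratio = 1835760 / 654640 = 2.8042283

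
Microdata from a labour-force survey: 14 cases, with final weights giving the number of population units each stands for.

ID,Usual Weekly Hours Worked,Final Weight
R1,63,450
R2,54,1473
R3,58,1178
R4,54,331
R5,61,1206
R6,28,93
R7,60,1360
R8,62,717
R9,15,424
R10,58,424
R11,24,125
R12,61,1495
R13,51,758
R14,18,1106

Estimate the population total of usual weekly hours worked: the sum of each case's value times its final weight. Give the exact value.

580027

Weighted total = 580027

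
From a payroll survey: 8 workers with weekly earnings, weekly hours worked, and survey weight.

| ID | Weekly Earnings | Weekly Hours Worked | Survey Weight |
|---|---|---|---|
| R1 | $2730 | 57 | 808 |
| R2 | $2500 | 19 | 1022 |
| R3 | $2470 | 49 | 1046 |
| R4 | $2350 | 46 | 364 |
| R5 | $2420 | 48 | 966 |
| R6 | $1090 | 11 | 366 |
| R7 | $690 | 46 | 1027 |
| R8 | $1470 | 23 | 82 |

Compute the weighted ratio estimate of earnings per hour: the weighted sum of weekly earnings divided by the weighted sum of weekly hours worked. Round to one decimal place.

50.5

Σ wᵢ·y = 2730×808 + 2500×1022 + 2470×1046 + 2350×364 + 2420×966 + 1090×366 + 690×1027 + 1470×82
  = 2205840 + 2555000 + 2583620 + 855400 + 2337720 + 398940 + 708630 + 120540 = 11765690
Σ wᵢ·x = 57×808 + 19×1022 + 49×1046 + 46×364 + 48×966 + 11×366 + 46×1027 + 23×82
  = 232994
Ratio = 11765690 / 232994 = 50.497824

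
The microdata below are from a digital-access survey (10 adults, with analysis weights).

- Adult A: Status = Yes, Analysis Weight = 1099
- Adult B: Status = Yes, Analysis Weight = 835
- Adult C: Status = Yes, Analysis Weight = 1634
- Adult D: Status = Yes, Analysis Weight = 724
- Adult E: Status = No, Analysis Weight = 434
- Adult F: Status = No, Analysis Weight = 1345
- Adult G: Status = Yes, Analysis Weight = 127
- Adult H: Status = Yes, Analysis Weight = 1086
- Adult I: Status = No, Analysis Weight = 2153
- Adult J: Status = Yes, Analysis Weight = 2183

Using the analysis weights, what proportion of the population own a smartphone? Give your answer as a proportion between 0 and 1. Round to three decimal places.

0.662

Sum of weights for 'Yes' = 1099 + 835 + 1634 + 724 + 127 + 1086 + 2183 = 7688
Total weight = 1099 + 835 + 1634 + 724 + 434 + 1345 + 127 + 1086 + 2153 + 2183 = 11620
Weighted proportion = 7688 / 11620 = 0.6616179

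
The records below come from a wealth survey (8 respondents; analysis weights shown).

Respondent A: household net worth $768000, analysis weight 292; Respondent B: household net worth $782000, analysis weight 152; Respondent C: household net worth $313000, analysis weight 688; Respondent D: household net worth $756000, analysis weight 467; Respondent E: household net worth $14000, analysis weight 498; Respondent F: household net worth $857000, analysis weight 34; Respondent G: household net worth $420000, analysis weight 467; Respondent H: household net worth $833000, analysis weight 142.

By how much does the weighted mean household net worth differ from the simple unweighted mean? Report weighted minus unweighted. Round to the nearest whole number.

Unweighted sum = 4743000
Unweighted mean = 4743000 / 8 = 592875
Weighted sum = 768000×292 + 782000×152 + 313000×688 + 756000×467 + 14000×498 + 857000×34 + 420000×467 + 833000×142
  = 224256000 + 118864000 + 215344000 + 353052000 + 6972000 + 29138000 + 196140000 + 118286000 = 1262052000
Sum of weights = 292 + 152 + 688 + 467 + 498 + 34 + 467 + 142 = 2740
Weighted mean = 1262052000 / 2740 = 460602.92
Difference (weighted minus unweighted) = -132272.08

-132272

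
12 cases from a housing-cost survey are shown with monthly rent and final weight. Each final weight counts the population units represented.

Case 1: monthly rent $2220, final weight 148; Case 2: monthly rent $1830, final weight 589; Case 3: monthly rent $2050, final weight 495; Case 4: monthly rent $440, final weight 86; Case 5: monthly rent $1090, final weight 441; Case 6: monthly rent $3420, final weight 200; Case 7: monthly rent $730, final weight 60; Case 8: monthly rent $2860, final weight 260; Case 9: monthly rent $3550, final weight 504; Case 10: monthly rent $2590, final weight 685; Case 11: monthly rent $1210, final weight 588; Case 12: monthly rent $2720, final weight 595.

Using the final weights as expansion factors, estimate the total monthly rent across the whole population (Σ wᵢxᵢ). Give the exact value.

Weighted total = 10304340

10304340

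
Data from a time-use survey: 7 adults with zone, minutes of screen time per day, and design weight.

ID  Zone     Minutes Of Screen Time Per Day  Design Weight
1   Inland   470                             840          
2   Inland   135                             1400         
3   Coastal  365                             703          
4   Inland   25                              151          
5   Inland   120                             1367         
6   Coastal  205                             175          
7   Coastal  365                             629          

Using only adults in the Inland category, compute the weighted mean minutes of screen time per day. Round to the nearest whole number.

Inland rows: 1, 2, 4, 5
Weighted sum = 470×840 + 135×1400 + 25×151 + 120×1367
  = 751615
Sum of weights = 840 + 1400 + 151 + 1367 = 3758
Weighted mean = 751615 / 3758 = 200.00399

200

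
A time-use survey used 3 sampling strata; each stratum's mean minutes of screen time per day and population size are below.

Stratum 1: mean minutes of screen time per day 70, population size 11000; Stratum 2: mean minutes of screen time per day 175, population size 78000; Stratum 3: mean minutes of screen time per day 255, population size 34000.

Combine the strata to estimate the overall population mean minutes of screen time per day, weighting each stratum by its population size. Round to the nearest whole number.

188

Σ Nₕ·x̄ₕ = 23090000
Σ Nₕ = 11000 + 78000 + 34000 = 123000
Overall mean = 23090000 / 123000 = 187.72358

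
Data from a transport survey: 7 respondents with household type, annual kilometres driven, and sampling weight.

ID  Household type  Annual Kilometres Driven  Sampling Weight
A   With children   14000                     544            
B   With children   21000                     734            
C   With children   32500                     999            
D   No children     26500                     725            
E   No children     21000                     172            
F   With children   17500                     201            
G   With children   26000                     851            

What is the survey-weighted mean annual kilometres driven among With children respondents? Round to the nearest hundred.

With children rows: A, B, C, F, G
Weighted sum = 14000×544 + 21000×734 + 32500×999 + 17500×201 + 26000×851
  = 7616000 + 15414000 + 32467500 + 3517500 + 22126000 = 81141000
Sum of weights = 544 + 734 + 999 + 201 + 851 = 3329
Weighted mean = 81141000 / 3329 = 24373.986

24400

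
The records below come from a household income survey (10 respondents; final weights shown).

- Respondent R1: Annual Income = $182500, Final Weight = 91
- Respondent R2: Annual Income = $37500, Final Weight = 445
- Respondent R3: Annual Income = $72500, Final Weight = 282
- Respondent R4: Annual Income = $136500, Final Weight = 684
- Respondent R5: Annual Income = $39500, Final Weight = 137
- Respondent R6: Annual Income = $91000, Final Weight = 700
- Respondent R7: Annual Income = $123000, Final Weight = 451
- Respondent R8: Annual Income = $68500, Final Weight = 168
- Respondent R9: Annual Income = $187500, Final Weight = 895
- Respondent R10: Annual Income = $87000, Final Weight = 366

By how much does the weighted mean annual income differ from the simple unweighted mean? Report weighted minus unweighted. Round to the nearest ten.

11900

Unweighted sum = 1025500
Unweighted mean = 1025500 / 10 = 102550
Weighted sum = 182500×91 + 37500×445 + 72500×282 + 136500×684 + 39500×137 + 91000×700 + 123000×451 + 68500×168 + 187500×895 + 87000×366
  = 16607500 + 16687500 + 20445000 + 93366000 + 5411500 + 63700000 + 55473000 + 11508000 + 167812500 + 31842000 = 482853000
Sum of weights = 91 + 445 + 282 + 684 + 137 + 700 + 451 + 168 + 895 + 366 = 4219
Weighted mean = 482853000 / 4219 = 114447.26
Difference (weighted minus unweighted) = 11897.262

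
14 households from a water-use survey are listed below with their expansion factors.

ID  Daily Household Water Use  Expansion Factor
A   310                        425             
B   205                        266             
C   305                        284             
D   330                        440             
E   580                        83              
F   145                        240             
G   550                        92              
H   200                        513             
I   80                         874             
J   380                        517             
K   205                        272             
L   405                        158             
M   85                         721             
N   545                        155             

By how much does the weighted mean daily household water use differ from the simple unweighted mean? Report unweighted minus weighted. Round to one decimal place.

73.6

Unweighted sum = 4325
Unweighted mean = 4325 / 14 = 308.92857
Weighted sum = 1186130
Sum of weights = 5040
Weighted mean = 1186130 / 5040 = 235.34325
Difference (unweighted minus weighted) = 73.585317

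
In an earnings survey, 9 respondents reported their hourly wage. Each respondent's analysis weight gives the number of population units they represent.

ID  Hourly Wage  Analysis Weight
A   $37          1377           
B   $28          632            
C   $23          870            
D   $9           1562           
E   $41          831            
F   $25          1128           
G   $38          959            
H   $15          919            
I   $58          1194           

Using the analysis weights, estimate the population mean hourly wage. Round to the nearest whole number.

30

Weighted sum = 37×1377 + 28×632 + 23×870 + 9×1562 + 41×831 + 25×1128 + 38×959 + 15×919 + 58×1194
  = 50949 + 17696 + 20010 + 14058 + 34071 + 28200 + 36442 + 13785 + 69252 = 284463
Sum of weights = 9472
Weighted mean = 284463 / 9472 = 30.031989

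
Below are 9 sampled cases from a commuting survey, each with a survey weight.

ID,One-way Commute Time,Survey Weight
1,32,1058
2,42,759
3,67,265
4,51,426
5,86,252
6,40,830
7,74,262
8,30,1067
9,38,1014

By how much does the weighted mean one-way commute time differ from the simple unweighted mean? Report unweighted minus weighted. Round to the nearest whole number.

9

Unweighted sum = 32 + 42 + 67 + 51 + 86 + 40 + 74 + 30 + 38 = 460
Unweighted mean = 460 / 9 = 51.111111
Weighted sum = 250017
Sum of weights = 1058 + 759 + 265 + 426 + 252 + 830 + 262 + 1067 + 1014 = 5933
Weighted mean = 250017 / 5933 = 42.140064
Difference (unweighted minus weighted) = 8.9710471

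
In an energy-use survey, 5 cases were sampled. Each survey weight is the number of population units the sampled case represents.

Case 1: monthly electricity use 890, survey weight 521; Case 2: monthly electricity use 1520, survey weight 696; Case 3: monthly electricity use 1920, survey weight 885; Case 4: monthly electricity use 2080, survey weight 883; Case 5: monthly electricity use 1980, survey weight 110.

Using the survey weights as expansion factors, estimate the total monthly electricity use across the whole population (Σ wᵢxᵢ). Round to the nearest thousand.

5275000

Weighted total = 890×521 + 1520×696 + 1920×885 + 2080×883 + 1980×110
  = 463690 + 1057920 + 1699200 + 1836640 + 217800 = 5275250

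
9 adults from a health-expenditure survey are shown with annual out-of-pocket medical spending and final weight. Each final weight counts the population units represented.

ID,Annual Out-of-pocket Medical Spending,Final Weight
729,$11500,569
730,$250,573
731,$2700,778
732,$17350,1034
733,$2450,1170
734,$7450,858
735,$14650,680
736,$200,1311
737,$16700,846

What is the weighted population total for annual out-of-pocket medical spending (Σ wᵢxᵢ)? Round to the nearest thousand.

Weighted total = 60338250

60338000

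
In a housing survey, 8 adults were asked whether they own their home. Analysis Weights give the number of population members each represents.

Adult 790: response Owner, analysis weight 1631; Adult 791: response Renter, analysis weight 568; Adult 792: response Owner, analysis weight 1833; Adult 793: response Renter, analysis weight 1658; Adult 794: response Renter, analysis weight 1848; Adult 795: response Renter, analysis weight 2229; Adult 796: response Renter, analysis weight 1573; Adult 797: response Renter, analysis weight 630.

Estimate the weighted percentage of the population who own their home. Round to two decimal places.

28.94

Sum of weights for 'Owner' = 1631 + 1833 = 3464
Total weight = 1631 + 568 + 1833 + 1658 + 1848 + 2229 + 1573 + 630 = 11970
Weighted proportion = 3464 / 11970 = 0.28939014 → 28.939014%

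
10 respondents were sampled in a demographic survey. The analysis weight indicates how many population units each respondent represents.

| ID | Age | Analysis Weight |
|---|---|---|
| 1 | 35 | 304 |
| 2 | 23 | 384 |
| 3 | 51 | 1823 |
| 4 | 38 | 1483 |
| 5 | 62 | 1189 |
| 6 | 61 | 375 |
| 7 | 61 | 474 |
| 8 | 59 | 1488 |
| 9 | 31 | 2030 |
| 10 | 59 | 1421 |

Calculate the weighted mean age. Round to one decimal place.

Weighted sum = 35×304 + 23×384 + 51×1823 + 38×1483 + 62×1189 + 61×375 + 61×474 + 59×1488 + 31×2030 + 59×1421
  = 528867
Sum of weights = 304 + 384 + 1823 + 1483 + 1189 + 375 + 474 + 1488 + 2030 + 1421 = 10971
Weighted mean = 528867 / 10971 = 48.205906

48.2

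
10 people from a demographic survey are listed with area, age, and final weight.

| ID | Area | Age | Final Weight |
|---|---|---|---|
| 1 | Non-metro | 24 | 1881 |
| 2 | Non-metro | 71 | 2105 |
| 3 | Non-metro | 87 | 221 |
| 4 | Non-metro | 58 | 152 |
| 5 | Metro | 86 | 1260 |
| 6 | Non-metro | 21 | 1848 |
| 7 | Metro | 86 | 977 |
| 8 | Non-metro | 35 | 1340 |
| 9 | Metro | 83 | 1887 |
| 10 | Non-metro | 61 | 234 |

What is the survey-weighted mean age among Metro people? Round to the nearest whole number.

Metro rows: 5, 7, 9
Weighted sum = 86×1260 + 86×977 + 83×1887
  = 349003
Sum of weights = 4124
Weighted mean = 349003 / 4124 = 84.627304

85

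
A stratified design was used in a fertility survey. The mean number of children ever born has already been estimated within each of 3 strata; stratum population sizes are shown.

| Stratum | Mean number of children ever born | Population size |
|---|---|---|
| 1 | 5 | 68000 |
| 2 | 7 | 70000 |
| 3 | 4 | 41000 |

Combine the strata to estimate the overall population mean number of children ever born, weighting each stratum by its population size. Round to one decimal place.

5.6

Σ Nₕ·x̄ₕ = 5×68000 + 7×70000 + 4×41000
  = 340000 + 490000 + 164000 = 994000
Σ Nₕ = 179000
Overall mean = 994000 / 179000 = 5.5530726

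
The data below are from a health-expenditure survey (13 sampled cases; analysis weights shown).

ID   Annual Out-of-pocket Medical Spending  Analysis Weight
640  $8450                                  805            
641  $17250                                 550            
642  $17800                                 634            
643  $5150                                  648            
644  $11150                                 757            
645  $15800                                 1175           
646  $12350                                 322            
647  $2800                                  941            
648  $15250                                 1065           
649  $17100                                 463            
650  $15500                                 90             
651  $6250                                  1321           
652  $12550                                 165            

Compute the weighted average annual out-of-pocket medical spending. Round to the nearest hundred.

Weighted sum = 100409750
Sum of weights = 8936
Weighted mean = 100409750 / 8936 = 11236.543

11200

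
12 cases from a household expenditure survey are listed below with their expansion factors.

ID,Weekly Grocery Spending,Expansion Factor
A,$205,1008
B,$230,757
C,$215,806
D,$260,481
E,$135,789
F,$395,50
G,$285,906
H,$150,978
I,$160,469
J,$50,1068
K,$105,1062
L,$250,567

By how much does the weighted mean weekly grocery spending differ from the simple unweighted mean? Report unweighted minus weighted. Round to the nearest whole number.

Unweighted sum = 205 + 230 + 215 + 260 + 135 + 395 + 285 + 150 + 160 + 50 + 105 + 250 = 2440
Unweighted mean = 2440 / 12 = 203.33333
Weighted sum = 1591975
Sum of weights = 1008 + 757 + 806 + 481 + 789 + 50 + 906 + 978 + 469 + 1068 + 1062 + 567 = 8941
Weighted mean = 1591975 / 8941 = 178.05335
Difference (unweighted minus weighted) = 25.279984

25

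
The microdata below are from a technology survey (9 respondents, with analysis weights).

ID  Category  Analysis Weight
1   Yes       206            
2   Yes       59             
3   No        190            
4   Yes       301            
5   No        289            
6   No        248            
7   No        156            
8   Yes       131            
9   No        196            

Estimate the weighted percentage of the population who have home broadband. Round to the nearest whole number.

Sum of weights for 'Yes' = 206 + 59 + 301 + 131 = 697
Total weight = 1776
Weighted proportion = 697 / 1776 = 0.39245495 → 39.245495%

39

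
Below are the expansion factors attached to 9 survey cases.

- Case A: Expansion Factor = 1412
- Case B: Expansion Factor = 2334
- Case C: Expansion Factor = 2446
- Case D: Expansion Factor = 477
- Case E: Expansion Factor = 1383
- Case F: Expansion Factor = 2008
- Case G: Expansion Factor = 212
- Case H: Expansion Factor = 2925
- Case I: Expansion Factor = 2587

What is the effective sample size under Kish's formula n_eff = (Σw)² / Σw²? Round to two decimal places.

7.14

Σ wᵢ = 1412 + 2334 + 2446 + 477 + 1383 + 2008 + 212 + 2925 + 2587 = 15784
Σ wᵢ² = 1993744 + 5447556 + 5982916 + 227529 + 1912689 + 4032064 + 44944 + 8555625 + 6692569 = 34889636
n_eff = 15784² / 34889636 = 249134656 / 34889636 = 7.1406493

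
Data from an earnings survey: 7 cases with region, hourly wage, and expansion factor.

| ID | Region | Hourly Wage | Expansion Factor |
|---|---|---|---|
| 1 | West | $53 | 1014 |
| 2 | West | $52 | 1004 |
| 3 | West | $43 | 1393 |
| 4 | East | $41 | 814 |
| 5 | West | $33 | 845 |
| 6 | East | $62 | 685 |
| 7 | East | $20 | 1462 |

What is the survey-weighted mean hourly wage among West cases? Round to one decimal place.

West rows: 1, 2, 3, 5
Weighted sum = 193734
Sum of weights = 1014 + 1004 + 1393 + 845 = 4256
Weighted mean = 193734 / 4256 = 45.520207

45.5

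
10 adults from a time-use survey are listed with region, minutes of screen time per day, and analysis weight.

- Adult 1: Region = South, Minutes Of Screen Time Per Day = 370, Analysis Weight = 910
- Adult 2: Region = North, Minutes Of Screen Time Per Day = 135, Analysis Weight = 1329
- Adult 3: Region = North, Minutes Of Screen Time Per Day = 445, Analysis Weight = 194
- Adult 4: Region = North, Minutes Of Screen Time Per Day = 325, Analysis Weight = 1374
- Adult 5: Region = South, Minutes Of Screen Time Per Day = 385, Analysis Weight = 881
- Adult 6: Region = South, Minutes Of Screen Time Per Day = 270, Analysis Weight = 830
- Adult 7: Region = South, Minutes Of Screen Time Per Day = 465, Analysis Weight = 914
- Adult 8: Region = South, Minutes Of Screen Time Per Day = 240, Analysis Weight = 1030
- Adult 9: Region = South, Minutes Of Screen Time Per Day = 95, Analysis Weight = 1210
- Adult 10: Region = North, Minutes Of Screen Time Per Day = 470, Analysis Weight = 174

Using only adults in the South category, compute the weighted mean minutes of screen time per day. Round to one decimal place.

292.1

South rows: 1, 5, 6, 7, 8, 9
Weighted sum = 370×910 + 385×881 + 270×830 + 465×914 + 240×1030 + 95×1210
  = 336700 + 339185 + 224100 + 425010 + 247200 + 114950 = 1687145
Sum of weights = 910 + 881 + 830 + 914 + 1030 + 1210 = 5775
Weighted mean = 1687145 / 5775 = 292.14632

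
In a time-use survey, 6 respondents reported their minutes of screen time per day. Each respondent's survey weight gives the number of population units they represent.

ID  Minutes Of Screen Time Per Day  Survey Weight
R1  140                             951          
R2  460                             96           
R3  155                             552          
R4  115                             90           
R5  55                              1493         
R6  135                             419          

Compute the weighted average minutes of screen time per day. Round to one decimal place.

Weighted sum = 411890
Sum of weights = 951 + 96 + 552 + 90 + 1493 + 419 = 3601
Weighted mean = 411890 / 3601 = 114.38212

114.4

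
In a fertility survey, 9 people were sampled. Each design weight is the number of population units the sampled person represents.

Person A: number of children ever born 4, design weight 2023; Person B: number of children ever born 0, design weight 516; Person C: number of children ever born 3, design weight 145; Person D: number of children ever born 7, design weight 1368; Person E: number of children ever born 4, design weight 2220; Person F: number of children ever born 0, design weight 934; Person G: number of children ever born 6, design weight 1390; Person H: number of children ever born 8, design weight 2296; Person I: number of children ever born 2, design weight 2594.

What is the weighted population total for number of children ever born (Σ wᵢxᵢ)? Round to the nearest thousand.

Weighted total = 4×2023 + 0×516 + 3×145 + 7×1368 + 4×2220 + 0×934 + 6×1390 + 8×2296 + 2×2594
  = 58879

59000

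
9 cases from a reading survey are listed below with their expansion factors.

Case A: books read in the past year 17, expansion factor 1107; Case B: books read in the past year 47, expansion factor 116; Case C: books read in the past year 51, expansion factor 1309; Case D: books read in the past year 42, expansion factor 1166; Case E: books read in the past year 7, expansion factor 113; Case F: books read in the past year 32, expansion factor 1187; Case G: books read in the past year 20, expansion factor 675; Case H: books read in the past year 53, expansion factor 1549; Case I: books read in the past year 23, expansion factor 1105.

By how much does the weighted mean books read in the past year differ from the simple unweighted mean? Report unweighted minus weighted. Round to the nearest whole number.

-4

Unweighted sum = 17 + 47 + 51 + 42 + 7 + 32 + 20 + 53 + 23 = 292
Unweighted mean = 292 / 9 = 32.444444
Weighted sum = 17×1107 + 47×116 + 51×1309 + 42×1166 + 7×113 + 32×1187 + 20×675 + 53×1549 + 23×1105
  = 18819 + 5452 + 66759 + 48972 + 791 + 37984 + 13500 + 82097 + 25415 = 299789
Sum of weights = 1107 + 116 + 1309 + 1166 + 113 + 1187 + 675 + 1549 + 1105 = 8327
Weighted mean = 299789 / 8327 = 36.002042
Difference (unweighted minus weighted) = -3.5575971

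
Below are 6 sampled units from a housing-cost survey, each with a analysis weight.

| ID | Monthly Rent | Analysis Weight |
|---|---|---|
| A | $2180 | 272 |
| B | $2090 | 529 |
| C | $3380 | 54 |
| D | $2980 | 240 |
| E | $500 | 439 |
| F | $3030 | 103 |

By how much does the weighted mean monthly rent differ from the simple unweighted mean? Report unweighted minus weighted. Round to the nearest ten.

Unweighted sum = 14160
Unweighted mean = 14160 / 6 = 2360
Weighted sum = 2180×272 + 2090×529 + 3380×54 + 2980×240 + 500×439 + 3030×103
  = 592960 + 1105610 + 182520 + 715200 + 219500 + 312090 = 3127880
Sum of weights = 272 + 529 + 54 + 240 + 439 + 103 = 1637
Weighted mean = 3127880 / 1637 = 1910.7392
Difference (unweighted minus weighted) = 449.26084

450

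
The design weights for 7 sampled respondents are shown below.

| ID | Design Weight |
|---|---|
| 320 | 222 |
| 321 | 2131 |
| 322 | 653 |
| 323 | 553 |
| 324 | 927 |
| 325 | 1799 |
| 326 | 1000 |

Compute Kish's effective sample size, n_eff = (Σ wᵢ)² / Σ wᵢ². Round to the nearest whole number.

5

Σ wᵢ = 222 + 2131 + 653 + 553 + 927 + 1799 + 1000 = 7285
Σ wᵢ² = 49284 + 4541161 + 426409 + 305809 + 859329 + 3236401 + 1000000 = 10418393
n_eff = 7285² / 10418393 = 53071225 / 10418393 = 5.0939934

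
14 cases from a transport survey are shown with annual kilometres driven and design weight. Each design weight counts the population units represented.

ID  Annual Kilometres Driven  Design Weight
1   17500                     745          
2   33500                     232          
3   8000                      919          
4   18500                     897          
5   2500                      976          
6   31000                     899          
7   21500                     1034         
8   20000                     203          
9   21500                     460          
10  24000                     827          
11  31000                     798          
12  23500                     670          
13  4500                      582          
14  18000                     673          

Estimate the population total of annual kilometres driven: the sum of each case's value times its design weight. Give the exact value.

186310000

Weighted total = 186310000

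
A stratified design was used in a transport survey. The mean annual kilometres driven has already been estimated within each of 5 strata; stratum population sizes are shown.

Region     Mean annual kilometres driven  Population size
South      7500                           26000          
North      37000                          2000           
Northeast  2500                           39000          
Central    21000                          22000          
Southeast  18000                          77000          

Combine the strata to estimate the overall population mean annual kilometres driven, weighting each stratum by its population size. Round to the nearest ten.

13340

Σ Nₕ·x̄ₕ = 7500×26000 + 37000×2000 + 2500×39000 + 21000×22000 + 18000×77000
  = 195000000 + 74000000 + 97500000 + 462000000 + 1386000000 = 2214500000
Σ Nₕ = 166000
Overall mean = 2214500000 / 166000 = 13340.361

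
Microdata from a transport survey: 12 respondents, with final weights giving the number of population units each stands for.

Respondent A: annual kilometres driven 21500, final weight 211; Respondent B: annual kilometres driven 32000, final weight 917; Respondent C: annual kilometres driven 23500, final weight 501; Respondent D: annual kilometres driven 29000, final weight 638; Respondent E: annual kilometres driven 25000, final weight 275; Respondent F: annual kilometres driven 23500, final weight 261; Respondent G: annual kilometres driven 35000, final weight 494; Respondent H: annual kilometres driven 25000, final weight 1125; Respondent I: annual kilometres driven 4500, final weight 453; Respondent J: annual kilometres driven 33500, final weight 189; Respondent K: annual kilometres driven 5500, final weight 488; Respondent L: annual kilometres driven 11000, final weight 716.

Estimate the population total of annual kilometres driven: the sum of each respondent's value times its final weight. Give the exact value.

Weighted total = 21500×211 + 32000×917 + 23500×501 + 29000×638 + 25000×275 + 23500×261 + 35000×494 + 25000×1125 + 4500×453 + 33500×189 + 5500×488 + 11000×716
  = 4536500 + 29344000 + 11773500 + 18502000 + 6875000 + 6133500 + 17290000 + 28125000 + 2038500 + 6331500 + 2684000 + 7876000 = 141509500

141509500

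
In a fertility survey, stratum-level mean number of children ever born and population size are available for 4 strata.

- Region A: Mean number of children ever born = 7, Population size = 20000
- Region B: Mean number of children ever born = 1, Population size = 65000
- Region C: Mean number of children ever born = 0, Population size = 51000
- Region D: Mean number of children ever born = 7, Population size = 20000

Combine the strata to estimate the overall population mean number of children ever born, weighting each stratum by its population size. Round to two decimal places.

Σ Nₕ·x̄ₕ = 7×20000 + 1×65000 + 0×51000 + 7×20000
  = 140000 + 65000 + 0 + 140000 = 345000
Σ Nₕ = 20000 + 65000 + 51000 + 20000 = 156000
Overall mean = 345000 / 156000 = 2.2115385

2.21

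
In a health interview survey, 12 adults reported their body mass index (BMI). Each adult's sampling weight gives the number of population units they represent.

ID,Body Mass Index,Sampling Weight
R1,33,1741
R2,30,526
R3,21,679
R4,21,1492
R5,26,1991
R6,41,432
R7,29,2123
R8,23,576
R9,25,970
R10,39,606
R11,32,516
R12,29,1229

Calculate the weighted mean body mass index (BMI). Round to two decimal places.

28.19

Weighted sum = 33×1741 + 30×526 + 21×679 + 21×1492 + 26×1991 + 41×432 + 29×2123 + 23×576 + 25×970 + 39×606 + 32×516 + 29×1229
  = 57453 + 15780 + 14259 + 31332 + 51766 + 17712 + 61567 + 13248 + 24250 + 23634 + 16512 + 35641 = 363154
Sum of weights = 1741 + 526 + 679 + 1492 + 1991 + 432 + 2123 + 576 + 970 + 606 + 516 + 1229 = 12881
Weighted mean = 363154 / 12881 = 28.192997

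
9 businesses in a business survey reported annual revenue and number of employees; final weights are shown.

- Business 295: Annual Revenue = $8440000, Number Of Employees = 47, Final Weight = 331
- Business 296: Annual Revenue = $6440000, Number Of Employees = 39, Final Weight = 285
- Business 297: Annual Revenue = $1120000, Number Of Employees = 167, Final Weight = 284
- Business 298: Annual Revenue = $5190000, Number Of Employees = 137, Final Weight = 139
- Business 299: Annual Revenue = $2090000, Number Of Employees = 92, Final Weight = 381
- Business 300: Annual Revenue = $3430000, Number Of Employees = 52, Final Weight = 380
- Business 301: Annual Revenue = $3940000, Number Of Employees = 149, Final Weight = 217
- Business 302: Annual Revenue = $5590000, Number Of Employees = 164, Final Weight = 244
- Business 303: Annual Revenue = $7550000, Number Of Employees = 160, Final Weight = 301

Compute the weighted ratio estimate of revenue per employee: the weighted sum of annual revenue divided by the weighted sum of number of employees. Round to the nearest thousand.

Σ wᵢ·y = 8440000×331 + 6440000×285 + 1120000×284 + 5190000×139 + 2090000×381 + 3430000×380 + 3940000×217 + 5590000×244 + 7550000×301
  = 2793640000 + 1835400000 + 318080000 + 721410000 + 796290000 + 1303400000 + 854980000 + 1363960000 + 2272550000 = 12259710000
Σ wᵢ·x = 47×331 + 39×285 + 167×284 + 137×139 + 92×381 + 52×380 + 149×217 + 164×244 + 160×301
  = 15557 + 11115 + 47428 + 19043 + 35052 + 19760 + 32333 + 40016 + 48160 = 268464
Ratio = 12259710000 / 268464 = 45666.123

46000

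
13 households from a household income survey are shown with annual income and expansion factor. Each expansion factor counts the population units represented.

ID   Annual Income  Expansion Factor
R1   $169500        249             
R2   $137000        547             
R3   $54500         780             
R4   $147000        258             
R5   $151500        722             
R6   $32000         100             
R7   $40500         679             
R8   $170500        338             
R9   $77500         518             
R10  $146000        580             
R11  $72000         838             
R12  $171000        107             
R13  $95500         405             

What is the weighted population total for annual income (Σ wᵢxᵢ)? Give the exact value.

637427500

Weighted total = 637427500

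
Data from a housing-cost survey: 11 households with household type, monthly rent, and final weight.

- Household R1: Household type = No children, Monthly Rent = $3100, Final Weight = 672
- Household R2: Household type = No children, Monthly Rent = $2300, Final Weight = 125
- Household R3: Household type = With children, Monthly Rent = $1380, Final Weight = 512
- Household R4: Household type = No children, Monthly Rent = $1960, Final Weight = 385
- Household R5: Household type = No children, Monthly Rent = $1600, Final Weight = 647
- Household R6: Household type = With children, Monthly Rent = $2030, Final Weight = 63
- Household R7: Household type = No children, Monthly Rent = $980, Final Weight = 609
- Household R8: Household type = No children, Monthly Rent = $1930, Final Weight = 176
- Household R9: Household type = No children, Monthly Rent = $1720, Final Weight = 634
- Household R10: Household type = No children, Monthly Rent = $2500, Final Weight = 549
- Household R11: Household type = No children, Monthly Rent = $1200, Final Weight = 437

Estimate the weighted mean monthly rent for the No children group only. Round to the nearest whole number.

1909

No children rows: R1, R2, R4, R5, R7, R8, R9, R10, R11
Weighted sum = 3100×672 + 2300×125 + 1960×385 + 1600×647 + 980×609 + 1930×176 + 1720×634 + 2500×549 + 1200×437
  = 2083200 + 287500 + 754600 + 1035200 + 596820 + 339680 + 1090480 + 1372500 + 524400 = 8084380
Sum of weights = 672 + 125 + 385 + 647 + 609 + 176 + 634 + 549 + 437 = 4234
Weighted mean = 8084380 / 4234 = 1909.3954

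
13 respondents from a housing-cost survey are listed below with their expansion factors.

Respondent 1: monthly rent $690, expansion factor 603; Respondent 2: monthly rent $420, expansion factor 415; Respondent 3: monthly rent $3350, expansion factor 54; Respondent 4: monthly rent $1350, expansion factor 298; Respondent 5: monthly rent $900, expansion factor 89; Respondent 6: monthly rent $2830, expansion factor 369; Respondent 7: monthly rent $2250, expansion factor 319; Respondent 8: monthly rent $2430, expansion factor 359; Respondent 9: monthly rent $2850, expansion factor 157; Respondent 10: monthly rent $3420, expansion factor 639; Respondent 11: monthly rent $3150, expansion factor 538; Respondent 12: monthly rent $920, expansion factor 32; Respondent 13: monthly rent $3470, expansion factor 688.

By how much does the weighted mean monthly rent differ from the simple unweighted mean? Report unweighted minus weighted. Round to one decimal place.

Unweighted sum = 28030
Unweighted mean = 28030 / 13 = 2156.1538
Weighted sum = 10632390
Sum of weights = 4560
Weighted mean = 10632390 / 4560 = 2331.6645
Difference (unweighted minus weighted) = -175.51063

-175.5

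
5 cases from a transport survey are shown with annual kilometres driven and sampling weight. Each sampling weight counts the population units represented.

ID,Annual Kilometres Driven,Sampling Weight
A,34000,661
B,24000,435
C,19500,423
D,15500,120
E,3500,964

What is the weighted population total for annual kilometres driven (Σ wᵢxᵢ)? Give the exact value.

Weighted total = 34000×661 + 24000×435 + 19500×423 + 15500×120 + 3500×964
  = 46396500

46396500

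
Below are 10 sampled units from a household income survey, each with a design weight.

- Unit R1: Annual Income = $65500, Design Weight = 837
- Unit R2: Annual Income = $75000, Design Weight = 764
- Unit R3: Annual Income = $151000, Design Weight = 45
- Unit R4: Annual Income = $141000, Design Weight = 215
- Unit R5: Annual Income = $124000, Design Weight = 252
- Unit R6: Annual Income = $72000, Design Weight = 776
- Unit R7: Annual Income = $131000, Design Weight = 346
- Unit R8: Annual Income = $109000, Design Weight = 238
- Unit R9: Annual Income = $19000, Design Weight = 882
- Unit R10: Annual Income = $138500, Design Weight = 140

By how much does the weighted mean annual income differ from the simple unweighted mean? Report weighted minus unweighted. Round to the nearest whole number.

Unweighted sum = 1026000
Unweighted mean = 1026000 / 10 = 102600
Weighted sum = 65500×837 + 75000×764 + 151000×45 + 141000×215 + 124000×252 + 72000×776 + 131000×346 + 109000×238 + 19000×882 + 138500×140
  = 343769500
Sum of weights = 4495
Weighted mean = 343769500 / 4495 = 76478.198
Difference (weighted minus unweighted) = -26121.802

-26122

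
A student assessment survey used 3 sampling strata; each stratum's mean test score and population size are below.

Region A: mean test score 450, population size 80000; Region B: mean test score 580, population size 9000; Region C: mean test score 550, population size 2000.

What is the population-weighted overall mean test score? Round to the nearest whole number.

Σ Nₕ·x̄ₕ = 42320000
Σ Nₕ = 80000 + 9000 + 2000 = 91000
Overall mean = 42320000 / 91000 = 465.05495

465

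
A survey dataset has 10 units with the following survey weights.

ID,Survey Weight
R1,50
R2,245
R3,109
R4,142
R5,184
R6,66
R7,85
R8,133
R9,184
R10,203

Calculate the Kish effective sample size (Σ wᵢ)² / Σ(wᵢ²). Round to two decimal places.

Σ wᵢ = 50 + 245 + 109 + 142 + 184 + 66 + 85 + 133 + 184 + 203 = 1401
Σ wᵢ² = 2500 + 60025 + 11881 + 20164 + 33856 + 4356 + 7225 + 17689 + 33856 + 41209 = 232761
n_eff = 1401² / 232761 = 1962801 / 232761 = 8.4326885

8.43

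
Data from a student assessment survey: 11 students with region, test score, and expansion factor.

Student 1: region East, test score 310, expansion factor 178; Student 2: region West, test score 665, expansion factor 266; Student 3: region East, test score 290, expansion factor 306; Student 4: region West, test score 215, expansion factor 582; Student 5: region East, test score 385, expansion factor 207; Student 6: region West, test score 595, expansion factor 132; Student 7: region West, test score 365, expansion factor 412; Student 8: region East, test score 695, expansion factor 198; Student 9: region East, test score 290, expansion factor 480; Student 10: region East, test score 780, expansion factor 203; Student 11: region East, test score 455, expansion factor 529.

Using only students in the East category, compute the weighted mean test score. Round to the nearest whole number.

East rows: 1, 3, 5, 8, 9, 10, 11
Weighted sum = 310×178 + 290×306 + 385×207 + 695×198 + 290×480 + 780×203 + 455×529
  = 55180 + 88740 + 79695 + 137610 + 139200 + 158340 + 240695 = 899460
Sum of weights = 178 + 306 + 207 + 198 + 480 + 203 + 529 = 2101
Weighted mean = 899460 / 2101 = 428.11042

428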